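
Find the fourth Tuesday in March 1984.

March 27, 1984

March 1, 1984 is a Thursday.
The first Tuesday is therefore March 6 (5 days later).
The fourth Tuesday is 6 + 3×7 = March 27.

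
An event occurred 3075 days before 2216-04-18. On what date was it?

November 17, 2207

−366 (one year; includes Feb 29, 2216) → Apr 18, 2215 (2709 left).
−365 (one year) → Apr 18, 2214 (2344 left).
−365 (one year) → Apr 18, 2213 (1979 left).
−365 (one year) → Apr 18, 2212 (1614 left).
−366 (one year; includes Feb 29, 2212) → Apr 18, 2211 (1248 left).
−365 (one year) → Apr 18, 2210 (883 left).
−365 (one year) → Apr 18, 2209 (518 left).
−365 (one year) → Apr 18, 2208 (153 left).
−18 → Mar 31, 2208 (end of Mar, 31 days; 135 left).
−31 → Feb 29, 2208 (end of Feb, 29 days; 104 left).
−29 → Jan 31, 2208 (end of Jan, 31 days; 75 left).
−31 → Dec 31, 2207 (end of Dec, 31 days; 44 left).
−31 → Nov 30, 2207 (end of Nov, 30 days; 13 left).
−13 → Nov 17, 2207.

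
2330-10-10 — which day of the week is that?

Friday

Doomsday rule: the anchor day for the 2300s is Wednesday. For year 30: 30÷12 = 2 r 6, and 6÷4 = 1, so 2+6+1 = 9.
Wednesday + 9 ≡ Friday — that's 2330's doomsday.
In October the doomsday date is Oct 10.
Oct 10 is the doomsday itself: Friday.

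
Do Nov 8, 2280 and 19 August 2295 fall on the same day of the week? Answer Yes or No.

From Nov 8, 2280 to Aug 19, 2295 is 5397 days.
5397 mod 7 = 0, so they are the same weekday.
(Nov 8, 2280 is a Monday; Aug 19, 2295 is a Monday.)

Yes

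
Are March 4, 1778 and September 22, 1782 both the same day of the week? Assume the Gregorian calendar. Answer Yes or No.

From Mar 4, 1778 to Sep 22, 1782 is 1663 days.
1663 mod 7 = 4, so they are different weekdays.
(Mar 4, 1778 is a Wednesday; Sep 22, 1782 is a Sunday.)

No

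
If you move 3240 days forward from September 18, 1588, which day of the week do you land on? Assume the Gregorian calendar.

First find the weekday of Sep 18, 1588. Doomsday rule: the anchor day for the 1500s is Wednesday. For year 88: 88÷12 = 7 r 4, and 4÷4 = 1, so 7+4+1 = 12.
Wednesday + 12 ≡ Monday — that's 1588's doomsday.
In September the doomsday date is Sep 5.
Sep 18 is 13 days after Sep 5; 13 mod 7 = 6, so Monday + 6 = Sunday.
3240 mod 7 = 6, so 3240 days after a Sunday is Sunday + 6 = Saturday.

Saturday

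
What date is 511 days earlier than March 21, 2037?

October 27, 2035

−365 (one year) → Mar 21, 2036 (146 left).
−21 → Feb 29, 2036 (end of Feb, 29 days; 125 left).
−29 → Jan 31, 2036 (end of Jan, 31 days; 96 left).
−31 → Dec 31, 2035 (end of Dec, 31 days; 65 left).
−31 → Nov 30, 2035 (end of Nov, 30 days; 34 left).
−30 → Oct 31, 2035 (end of Oct, 31 days; 4 left).
−4 → Oct 27, 2035.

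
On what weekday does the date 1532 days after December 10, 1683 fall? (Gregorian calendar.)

First find the weekday of Dec 10, 1683. Doomsday rule: the anchor day for the 1600s is Tuesday. For year 83: 83÷12 = 6 r 11, and 11÷4 = 2, so 6+11+2 = 19.
Tuesday + 19 ≡ Sunday — that's 1683's doomsday.
In December the doomsday date is Dec 12.
Dec 10 is 2 days before Dec 12; 2 mod 7 = 2, so Sunday − 2 = Friday.
1532 mod 7 = 6, so 1532 days after a Friday is Friday + 6 = Thursday.

Thursday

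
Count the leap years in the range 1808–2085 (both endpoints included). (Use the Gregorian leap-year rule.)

Multiples of 4 in [1808,2085]: 70.
Of those, multiples of 100: 2 (not leap unless ÷400).
Multiples of 400: 1.
Leap years = 70 − 2 + 1 = 69.

69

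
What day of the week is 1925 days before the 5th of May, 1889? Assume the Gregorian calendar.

Sunday

May 5, 1889 is a Sunday.
1925 mod 7 = 0, so 1925 days before a Sunday is Sunday − 0 = Sunday.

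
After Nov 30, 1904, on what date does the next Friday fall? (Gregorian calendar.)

December 2, 1904

Nov 30, 1904 is a Wednesday.
From Wednesday to the next Friday is 2 days.
Nov 30, 1904 + 2 = Dec 2, 1904.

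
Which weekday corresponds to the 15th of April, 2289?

Monday

Doomsday rule: the anchor day for the 2200s is Friday. For year 89: 89÷12 = 7 r 5, and 5÷4 = 1, so 7+5+1 = 13.
Friday + 13 ≡ Thursday — that's 2289's doomsday.
In April the doomsday date is Apr 4.
Apr 15 is 11 days after Apr 4; 11 mod 7 = 4, so Thursday + 4 = Monday.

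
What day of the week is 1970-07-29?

Wednesday

Doomsday rule: the anchor day for the 1900s is Wednesday. For year 70: 70÷12 = 5 r 10, and 10÷4 = 2, so 5+10+2 = 17.
Wednesday + 17 ≡ Saturday — that's 1970's doomsday.
In July the doomsday date is Jul 11.
Jul 29 is 18 days after Jul 11; 18 mod 7 = 4, so Saturday + 4 = Wednesday.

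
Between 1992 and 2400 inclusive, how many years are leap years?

100

Multiples of 4 in [1992,2400]: 103.
Of those, multiples of 100: 5 (not leap unless ÷400).
Multiples of 400: 2.
Leap years = 103 − 5 + 2 = 100.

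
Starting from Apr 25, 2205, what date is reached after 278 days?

January 28, 2206

Apr has 30 days: +6 → May 1, 2205 (272 left).
May has 31 days: +31 → Jun 1, 2205 (241 left).
Jun has 30 days: +30 → Jul 1, 2205 (211 left).
Jul has 31 days: +31 → Aug 1, 2205 (180 left).
Aug has 31 days: +31 → Sep 1, 2205 (149 left).
Sep has 30 days: +30 → Oct 1, 2205 (119 left).
Oct has 31 days: +31 → Nov 1, 2205 (88 left).
Nov has 30 days: +30 → Dec 1, 2205 (58 left).
Dec has 31 days: +31 → Jan 1, 2206 (27 left).
+27 → Jan 28, 2206.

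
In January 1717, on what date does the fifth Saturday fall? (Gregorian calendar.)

January 1, 1717 is a Friday.
The first Saturday is therefore January 2 (1 days later).
The fifth Saturday is 2 + 4×7 = January 30.

January 30, 1717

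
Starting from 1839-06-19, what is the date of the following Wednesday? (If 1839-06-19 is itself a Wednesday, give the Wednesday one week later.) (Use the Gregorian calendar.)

June 26, 1839

Jun 19, 1839 is a Wednesday.
From Wednesday to the next Wednesday is 7 days.
Jun 19, 1839 + 7 = Jun 26, 1839.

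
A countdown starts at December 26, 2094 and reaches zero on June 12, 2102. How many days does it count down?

Dec 26, 2094 → Dec 26, 2095: 365 days.
Dec 26, 2095 → Dec 26, 2096: 366 days (Feb 29, 2096 is in that span).
Dec 26, 2096 → Dec 26, 2097: 365 days.
Dec 26, 2097 → Dec 26, 2098: 365 days.
Dec 26, 2098 → Dec 26, 2099: 365 days.
Dec 26, 2099 → Dec 26, 2100: 365 days.
Dec 26, 2100 → Dec 26, 2101: 365 days.
Dec 26, 2101 → Jan 26, 2102: 31 days (December has 31).
Jan 26, 2102 → Feb 26, 2102: 31 days (January has 31).
Feb 26, 2102 → Mar 26, 2102: 28 days (February has 28).
Mar 26, 2102 → Apr 26, 2102: 31 days (March has 31).
Apr 26, 2102 → May 26, 2102: 30 days (April has 30).
May 26, 2102 → Jun 12, 2102: 17 days.
Total: 2724 days.

2724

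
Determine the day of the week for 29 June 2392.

Doomsday rule: the anchor day for the 2300s is Wednesday. For year 92: 92÷12 = 7 r 8, and 8÷4 = 2, so 7+8+2 = 17.
Wednesday + 17 ≡ Saturday — that's 2392's doomsday.
In June the doomsday date is Jun 6.
Jun 29 is 23 days after Jun 6; 23 mod 7 = 2, so Saturday + 2 = Monday.

Monday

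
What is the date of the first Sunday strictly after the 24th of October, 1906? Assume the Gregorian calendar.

October 28, 1906

Oct 24, 1906 is a Wednesday.
From Wednesday to the next Sunday is 4 days.
Oct 24, 1906 + 4 = Oct 28, 1906.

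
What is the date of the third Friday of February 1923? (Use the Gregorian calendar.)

February 1, 1923 is a Thursday.
The first Friday is therefore February 2 (1 days later).
The third Friday is 2 + 2×7 = February 16.

February 16, 1923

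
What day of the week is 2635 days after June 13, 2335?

First find the weekday of Jun 13, 2335. Doomsday rule: the anchor day for the 2300s is Wednesday. For year 35: 35÷12 = 2 r 11, and 11÷4 = 2, so 2+11+2 = 15.
Wednesday + 15 ≡ Thursday — that's 2335's doomsday.
In June the doomsday date is Jun 6.
Jun 13 is 7 days after Jun 6; 7 mod 7 = 0, so Thursday + 0 = Thursday.
2635 mod 7 = 3, so 2635 days after a Thursday is Thursday + 3 = Sunday.

Sunday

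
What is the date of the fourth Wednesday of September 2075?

September 1, 2075 is a Sunday.
The first Wednesday is therefore September 4 (3 days later).
The fourth Wednesday is 4 + 3×7 = September 25.

September 25, 2075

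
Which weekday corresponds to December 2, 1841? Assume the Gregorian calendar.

Thursday

Doomsday rule: the anchor day for the 1800s is Friday. For year 41: 41÷12 = 3 r 5, and 5÷4 = 1, so 3+5+1 = 9.
Friday + 9 ≡ Sunday — that's 1841's doomsday.
In December the doomsday date is Dec 12.
Dec 2 is 10 days before Dec 12; 10 mod 7 = 3, so Sunday − 3 = Thursday.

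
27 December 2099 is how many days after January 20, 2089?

Jan 20, 2089 → Jan 20, 2090: 365 days.
Jan 20, 2090 → Jan 20, 2091: 365 days.
Jan 20, 2091 → Jan 20, 2092: 365 days.
Jan 20, 2092 → Jan 20, 2093: 366 days (Feb 29, 2092 is in that span).
Jan 20, 2093 → Jan 20, 2094: 365 days.
Jan 20, 2094 → Jan 20, 2095: 365 days.
Jan 20, 2095 → Jan 20, 2096: 365 days.
Jan 20, 2096 → Jan 20, 2097: 366 days (Feb 29, 2096 is in that span).
Jan 20, 2097 → Jan 20, 2098: 365 days.
Jan 20, 2098 → Jan 20, 2099: 365 days.
Jan 20, 2099 → Feb 20, 2099: 31 days (January has 31).
Feb 20, 2099 → Mar 20, 2099: 28 days (February has 28).
Mar 20, 2099 → Apr 20, 2099: 31 days (March has 31).
Apr 20, 2099 → May 20, 2099: 30 days (April has 30).
May 20, 2099 → Jun 20, 2099: 31 days (May has 31).
Jun 20, 2099 → Jul 20, 2099: 30 days (June has 30).
Jul 20, 2099 → Aug 20, 2099: 31 days (July has 31).
Aug 20, 2099 → Sep 20, 2099: 31 days (August has 31).
Sep 20, 2099 → Oct 20, 2099: 30 days (September has 30).
Oct 20, 2099 → Nov 20, 2099: 31 days (October has 31).
Nov 20, 2099 → Dec 20, 2099: 30 days (November has 30).
Dec 20, 2099 → Dec 27, 2099: 7 days.
Total: 3993 days.

3993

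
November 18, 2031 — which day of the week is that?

Doomsday rule: the anchor day for the 2000s is Tuesday. For year 31: 31÷12 = 2 r 7, and 7÷4 = 1, so 2+7+1 = 10.
Tuesday + 10 ≡ Friday — that's 2031's doomsday.
In November the doomsday date is Nov 7.
Nov 18 is 11 days after Nov 7; 11 mod 7 = 4, so Friday + 4 = Tuesday.

Tuesday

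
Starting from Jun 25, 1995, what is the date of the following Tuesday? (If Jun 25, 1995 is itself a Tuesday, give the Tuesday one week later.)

Jun 25, 1995 is a Sunday.
From Sunday to the next Tuesday is 2 days.
Jun 25, 1995 + 2 = Jun 27, 1995.

June 27, 1995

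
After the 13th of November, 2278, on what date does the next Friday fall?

November 15, 2278

Nov 13, 2278 is a Wednesday.
From Wednesday to the next Friday is 2 days.
Nov 13, 2278 + 2 = Nov 15, 2278.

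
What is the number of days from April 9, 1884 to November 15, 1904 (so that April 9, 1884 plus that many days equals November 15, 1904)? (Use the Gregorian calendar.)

Apr 9, 1884 → Apr 9, 1885: 365 days.
Apr 9, 1885 → Apr 9, 1886: 365 days.
Apr 9, 1886 → Apr 9, 1887: 365 days.
Apr 9, 1887 → Apr 9, 1888: 366 days (Feb 29, 1888 is in that span).
Apr 9, 1888 → Apr 9, 1889: 365 days.
Apr 9, 1889 → Apr 9, 1890: 365 days.
Apr 9, 1890 → Apr 9, 1891: 365 days.
Apr 9, 1891 → Apr 9, 1892: 366 days (Feb 29, 1892 is in that span).
Apr 9, 1892 → Apr 9, 1893: 365 days.
Apr 9, 1893 → Apr 9, 1894: 365 days.
Apr 9, 1894 → Apr 9, 1895: 365 days.
Apr 9, 1895 → Apr 9, 1896: 366 days (Feb 29, 1896 is in that span).
Apr 9, 1896 → Apr 9, 1897: 365 days.
Apr 9, 1897 → Apr 9, 1898: 365 days.
Apr 9, 1898 → Apr 9, 1899: 365 days.
Apr 9, 1899 → Apr 9, 1900: 365 days.
Apr 9, 1900 → Apr 9, 1901: 365 days.
Apr 9, 1901 → Apr 9, 1902: 365 days.
Apr 9, 1902 → Apr 9, 1903: 365 days.
Apr 9, 1903 → Apr 9, 1904: 366 days (Feb 29, 1904 is in that span).
Apr 9, 1904 → May 9, 1904: 30 days (April has 30).
May 9, 1904 → Jun 9, 1904: 31 days (May has 31).
Jun 9, 1904 → Jul 9, 1904: 30 days (June has 30).
Jul 9, 1904 → Aug 9, 1904: 31 days (July has 31).
Aug 9, 1904 → Sep 9, 1904: 31 days (August has 31).
Sep 9, 1904 → Oct 9, 1904: 30 days (September has 30).
Oct 9, 1904 → Nov 9, 1904: 31 days (October has 31).
Nov 9, 1904 → Nov 15, 1904: 6 days.
Total: 7524 days.

7524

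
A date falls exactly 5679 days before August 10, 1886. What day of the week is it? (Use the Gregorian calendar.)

First find the weekday of Aug 10, 1886. Doomsday rule: the anchor day for the 1800s is Friday. For year 86: 86÷12 = 7 r 2, and 2÷4 = 0, so 7+2+0 = 9.
Friday + 9 ≡ Sunday — that's 1886's doomsday.
In August the doomsday date is Aug 8.
Aug 10 is 2 days after Aug 8; 2 mod 7 = 2, so Sunday + 2 = Tuesday.
5679 mod 7 = 2, so 5679 days before a Tuesday is Tuesday − 2 = Sunday.

Sunday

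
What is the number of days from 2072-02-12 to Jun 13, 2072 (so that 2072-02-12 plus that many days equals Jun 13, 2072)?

Feb 12, 2072 → Mar 12, 2072: 29 days (February has 29).
Mar 12, 2072 → Apr 12, 2072: 31 days (March has 31).
Apr 12, 2072 → May 12, 2072: 30 days (April has 30).
May 12, 2072 → Jun 12, 2072: 31 days (May has 31).
Jun 12, 2072 → Jun 13, 2072: 1 days.
Total: 122 days.

122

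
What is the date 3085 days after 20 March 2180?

August 30, 2188

+365 (one year) → Mar 20, 2181 (2720 left).
+365 (one year) → Mar 20, 2182 (2355 left).
+365 (one year) → Mar 20, 2183 (1990 left).
+366 (one year; includes Feb 29, 2184) → Mar 20, 2184 (1624 left).
+365 (one year) → Mar 20, 2185 (1259 left).
+365 (one year) → Mar 20, 2186 (894 left).
+365 (one year) → Mar 20, 2187 (529 left).
+366 (one year; includes Feb 29, 2188) → Mar 20, 2188 (163 left).
Mar has 31 days: +12 → Apr 1, 2188 (151 left).
Apr has 30 days: +30 → May 1, 2188 (121 left).
May has 31 days: +31 → Jun 1, 2188 (90 left).
Jun has 30 days: +30 → Jul 1, 2188 (60 left).
Jul has 31 days: +31 → Aug 1, 2188 (29 left).
+29 → Aug 30, 2188.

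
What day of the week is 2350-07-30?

Doomsday rule: the anchor day for the 2300s is Wednesday. For year 50: 50÷12 = 4 r 2, and 2÷4 = 0, so 4+2+0 = 6.
Wednesday + 6 ≡ Tuesday — that's 2350's doomsday.
In July the doomsday date is Jul 11.
Jul 30 is 19 days after Jul 11; 19 mod 7 = 5, so Tuesday + 5 = Sunday.

Sunday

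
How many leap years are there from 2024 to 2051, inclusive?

7

Multiples of 4 in [2024,2051]: 7.
Of those, multiples of 100: 0 (not leap unless ÷400).
Multiples of 400: 0.
Leap years = 7 − 0 + 0 = 7.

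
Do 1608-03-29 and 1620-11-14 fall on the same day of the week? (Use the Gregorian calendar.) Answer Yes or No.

From Mar 29, 1608 to Nov 14, 1620 is 4613 days.
4613 mod 7 = 0, so they are the same weekday.
(Mar 29, 1608 is a Saturday; Nov 14, 1620 is a Saturday.)

Yes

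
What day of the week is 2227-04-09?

Monday

Doomsday rule: the anchor day for the 2200s is Friday. For year 27: 27÷12 = 2 r 3, and 3÷4 = 0, so 2+3+0 = 5.
Friday + 5 ≡ Wednesday — that's 2227's doomsday.
In April the doomsday date is Apr 4.
Apr 9 is 5 days after Apr 4; 5 mod 7 = 5, so Wednesday + 5 = Monday.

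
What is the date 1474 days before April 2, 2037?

March 20, 2033

−365 (one year) → Apr 2, 2036 (1109 left).
−366 (one year; includes Feb 29, 2036) → Apr 2, 2035 (743 left).
−365 (one year) → Apr 2, 2034 (378 left).
−2 → Mar 31, 2034 (end of Mar, 31 days; 376 left).
−31 → Feb 28, 2034 (end of Feb, 28 days; 345 left).
−28 → Jan 31, 2034 (end of Jan, 31 days; 317 left).
−31 → Dec 31, 2033 (end of Dec, 31 days; 286 left).
−31 → Nov 30, 2033 (end of Nov, 30 days; 255 left).
−30 → Oct 31, 2033 (end of Oct, 31 days; 225 left).
−31 → Sep 30, 2033 (end of Sep, 30 days; 194 left).
−30 → Aug 31, 2033 (end of Aug, 31 days; 164 left).
−31 → Jul 31, 2033 (end of Jul, 31 days; 133 left).
−31 → Jun 30, 2033 (end of Jun, 30 days; 102 left).
−30 → May 31, 2033 (end of May, 31 days; 72 left).
−31 → Apr 30, 2033 (end of Apr, 30 days; 41 left).
−30 → Mar 31, 2033 (end of Mar, 31 days; 11 left).
−11 → Mar 20, 2033.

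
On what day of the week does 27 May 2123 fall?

Thursday

Doomsday rule: the anchor day for the 2100s is Sunday. For year 23: 23÷12 = 1 r 11, and 11÷4 = 2, so 1+11+2 = 14.
Sunday + 14 ≡ Sunday — that's 2123's doomsday.
In May the doomsday date is May 9.
May 27 is 18 days after May 9; 18 mod 7 = 4, so Sunday + 4 = Thursday.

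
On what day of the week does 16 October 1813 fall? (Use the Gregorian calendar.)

Saturday

January 1, 1813 is a Friday.
Jan 1, 1813 → Feb 1, 1813: 31 days (January has 31).
Feb 1, 1813 → Mar 1, 1813: 28 days (February has 28).
Mar 1, 1813 → Apr 1, 1813: 31 days (March has 31).
Apr 1, 1813 → May 1, 1813: 30 days (April has 30).
May 1, 1813 → Jun 1, 1813: 31 days (May has 31).
Jun 1, 1813 → Jul 1, 1813: 30 days (June has 30).
Jul 1, 1813 → Aug 1, 1813: 31 days (July has 31).
Aug 1, 1813 → Sep 1, 1813: 31 days (August has 31).
Sep 1, 1813 → Oct 1, 1813: 30 days (September has 30).
Oct 1, 1813 → Oct 16, 1813: 15 days.
Total: 288 days.
288 mod 7 = 1, so Friday + 1 = Saturday.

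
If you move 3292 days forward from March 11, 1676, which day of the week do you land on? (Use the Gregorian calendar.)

First find the weekday of Mar 11, 1676. Doomsday rule: the anchor day for the 1600s is Tuesday. For year 76: 76÷12 = 6 r 4, and 4÷4 = 1, so 6+4+1 = 11.
Tuesday + 11 ≡ Saturday — that's 1676's doomsday.
In March the doomsday date is Mar 14.
Mar 11 is 3 days before Mar 14; 3 mod 7 = 3, so Saturday − 3 = Wednesday.
3292 mod 7 = 2, so 3292 days after a Wednesday is Wednesday + 2 = Friday.

Friday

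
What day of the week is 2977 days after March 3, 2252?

Friday

First find the weekday of Mar 3, 2252. Doomsday rule: the anchor day for the 2200s is Friday. For year 52: 52÷12 = 4 r 4, and 4÷4 = 1, so 4+4+1 = 9.
Friday + 9 ≡ Sunday — that's 2252's doomsday.
In March the doomsday date is Mar 14.
Mar 3 is 11 days before Mar 14; 11 mod 7 = 4, so Sunday − 4 = Wednesday.
2977 mod 7 = 2, so 2977 days after a Wednesday is Wednesday + 2 = Friday.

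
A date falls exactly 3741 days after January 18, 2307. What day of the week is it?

First find the weekday of Jan 18, 2307. Doomsday rule: the anchor day for the 2300s is Wednesday. For year 07: 7÷12 = 0 r 7, and 7÷4 = 1, so 0+7+1 = 8.
Wednesday + 8 ≡ Thursday — that's 2307's doomsday.
In January the doomsday date is Jan 3 (2307 is not a leap year).
Jan 18 is 15 days after Jan 3; 15 mod 7 = 1, so Thursday + 1 = Friday.
3741 mod 7 = 3, so 3741 days after a Friday is Friday + 3 = Monday.

Monday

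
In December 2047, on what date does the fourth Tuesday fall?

December 24, 2047

December 1, 2047 is a Sunday.
The first Tuesday is therefore December 3 (2 days later).
The fourth Tuesday is 3 + 3×7 = December 24.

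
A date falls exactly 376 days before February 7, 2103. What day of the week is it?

Friday

Feb 7, 2103 is a Wednesday.
376 mod 7 = 5, so 376 days before a Wednesday is Wednesday − 5 = Friday.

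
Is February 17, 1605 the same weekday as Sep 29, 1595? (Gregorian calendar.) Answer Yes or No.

From Sep 29, 1595 to Feb 17, 1605 is 3429 days.
3429 mod 7 = 6, so they are different weekdays.
(Sep 29, 1595 is a Friday; Feb 17, 1605 is a Thursday.)

No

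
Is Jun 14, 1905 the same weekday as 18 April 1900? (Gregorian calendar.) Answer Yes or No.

From Apr 18, 1900 to Jun 14, 1905 is 1883 days.
1883 mod 7 = 0, so they are the same weekday.
(Apr 18, 1900 is a Wednesday; Jun 14, 1905 is a Wednesday.)

Yes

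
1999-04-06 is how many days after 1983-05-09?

5811

May 9, 1983 → May 9, 1984: 366 days (Feb 29, 1984 is in that span).
May 9, 1984 → May 9, 1985: 365 days.
May 9, 1985 → May 9, 1986: 365 days.
May 9, 1986 → May 9, 1987: 365 days.
May 9, 1987 → May 9, 1988: 366 days (Feb 29, 1988 is in that span).
May 9, 1988 → May 9, 1989: 365 days.
May 9, 1989 → May 9, 1990: 365 days.
May 9, 1990 → May 9, 1991: 365 days.
May 9, 1991 → May 9, 1992: 366 days (Feb 29, 1992 is in that span).
May 9, 1992 → May 9, 1993: 365 days.
May 9, 1993 → May 9, 1994: 365 days.
May 9, 1994 → May 9, 1995: 365 days.
May 9, 1995 → May 9, 1996: 366 days (Feb 29, 1996 is in that span).
May 9, 1996 → May 9, 1997: 365 days.
May 9, 1997 → May 9, 1998: 365 days.
May 9, 1998 → Jun 9, 1998: 31 days (May has 31).
Jun 9, 1998 → Jul 9, 1998: 30 days (June has 30).
Jul 9, 1998 → Aug 9, 1998: 31 days (July has 31).
Aug 9, 1998 → Sep 9, 1998: 31 days (August has 31).
Sep 9, 1998 → Oct 9, 1998: 30 days (September has 30).
Oct 9, 1998 → Nov 9, 1998: 31 days (October has 31).
Nov 9, 1998 → Dec 9, 1998: 30 days (November has 30).
Dec 9, 1998 → Jan 9, 1999: 31 days (December has 31).
Jan 9, 1999 → Feb 9, 1999: 31 days (January has 31).
Feb 9, 1999 → Mar 9, 1999: 28 days (February has 28).
Mar 9, 1999 → Apr 6, 1999: 28 days.
Total: 5811 days.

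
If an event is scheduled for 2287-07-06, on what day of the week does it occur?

Wednesday

Doomsday rule: the anchor day for the 2200s is Friday. For year 87: 87÷12 = 7 r 3, and 3÷4 = 0, so 7+3+0 = 10.
Friday + 10 ≡ Monday — that's 2287's doomsday.
In July the doomsday date is Jul 11.
Jul 6 is 5 days before Jul 11; 5 mod 7 = 5, so Monday − 5 = Wednesday.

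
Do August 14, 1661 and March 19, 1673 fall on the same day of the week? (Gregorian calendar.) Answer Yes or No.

Yes

From Aug 14, 1661 to Mar 19, 1673 is 4235 days.
4235 mod 7 = 0, so they are the same weekday.
(Aug 14, 1661 is a Sunday; Mar 19, 1673 is a Sunday.)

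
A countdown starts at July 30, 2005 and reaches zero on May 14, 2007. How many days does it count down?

Jul 30, 2005 → Jul 30, 2006: 365 days.
Jul 30, 2006 → Aug 30, 2006: 31 days (July has 31).
Aug 30, 2006 → Sep 30, 2006: 31 days (August has 31).
Sep 30, 2006 → Oct 30, 2006: 30 days (September has 30).
Oct 30, 2006 → Nov 30, 2006: 31 days (October has 31).
Nov 30, 2006 → Dec 30, 2006: 30 days (November has 30).
Dec 30, 2006 → Jan 30, 2007: 31 days (December has 31).
Jan 30, 2007 → Feb 28, 2007: 29 days (January has 31).
Feb 28, 2007 → Mar 28, 2007: 28 days (February has 28).
Mar 28, 2007 → Apr 28, 2007: 31 days (March has 31).
Apr 28, 2007 → May 14, 2007: 16 days.
Total: 653 days.

653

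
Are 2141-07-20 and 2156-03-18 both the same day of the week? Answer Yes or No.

Yes

From Jul 20, 2141 to Mar 18, 2156 is 5355 days.
5355 mod 7 = 0, so they are the same weekday.
(Jul 20, 2141 is a Thursday; Mar 18, 2156 is a Thursday.)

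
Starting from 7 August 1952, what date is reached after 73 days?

October 19, 1952

Aug has 31 days: +25 → Sep 1, 1952 (48 left).
Sep has 30 days: +30 → Oct 1, 1952 (18 left).
+18 → Oct 19, 1952.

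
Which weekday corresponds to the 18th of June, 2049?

Friday

January 1, 2049 is a Friday.
Jan 1, 2049 → Feb 1, 2049: 31 days (January has 31).
Feb 1, 2049 → Mar 1, 2049: 28 days (February has 28).
Mar 1, 2049 → Apr 1, 2049: 31 days (March has 31).
Apr 1, 2049 → May 1, 2049: 30 days (April has 30).
May 1, 2049 → Jun 1, 2049: 31 days (May has 31).
Jun 1, 2049 → Jun 18, 2049: 17 days.
Total: 168 days.
168 mod 7 = 0, so Friday + 0 = Friday.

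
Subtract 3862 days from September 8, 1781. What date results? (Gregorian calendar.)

−365 (one year) → Sep 8, 1780 (3497 left).
−366 (one year; includes Feb 29, 1780) → Sep 8, 1779 (3131 left).
−365 (one year) → Sep 8, 1778 (2766 left).
−365 (one year) → Sep 8, 1777 (2401 left).
−365 (one year) → Sep 8, 1776 (2036 left).
−366 (one year; includes Feb 29, 1776) → Sep 8, 1775 (1670 left).
−365 (one year) → Sep 8, 1774 (1305 left).
−365 (one year) → Sep 8, 1773 (940 left).
−365 (one year) → Sep 8, 1772 (575 left).
−366 (one year; includes Feb 29, 1772) → Sep 8, 1771 (209 left).
−8 → Aug 31, 1771 (end of Aug, 31 days; 201 left).
−31 → Jul 31, 1771 (end of Jul, 31 days; 170 left).
−31 → Jun 30, 1771 (end of Jun, 30 days; 139 left).
−30 → May 31, 1771 (end of May, 31 days; 109 left).
−31 → Apr 30, 1771 (end of Apr, 30 days; 78 left).
−30 → Mar 31, 1771 (end of Mar, 31 days; 48 left).
−31 → Feb 28, 1771 (end of Feb, 28 days; 17 left).
−17 → Feb 11, 1771.

February 11, 1771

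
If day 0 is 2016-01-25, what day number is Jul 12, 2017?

534

Jan 25, 2016 → Jan 25, 2017: 366 days (Feb 29, 2016 is in that span).
Jan 25, 2017 → Feb 25, 2017: 31 days (January has 31).
Feb 25, 2017 → Mar 25, 2017: 28 days (February has 28).
Mar 25, 2017 → Apr 25, 2017: 31 days (March has 31).
Apr 25, 2017 → May 25, 2017: 30 days (April has 30).
May 25, 2017 → Jun 25, 2017: 31 days (May has 31).
Jun 25, 2017 → Jul 12, 2017: 17 days.
Total: 534 days.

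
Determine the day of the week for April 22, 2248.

Doomsday rule: the anchor day for the 2200s is Friday. For year 48: 48÷12 = 4 r 0, and 0÷4 = 0, so 4+0+0 = 4.
Friday + 4 ≡ Tuesday — that's 2248's doomsday.
In April the doomsday date is Apr 4.
Apr 22 is 18 days after Apr 4; 18 mod 7 = 4, so Tuesday + 4 = Saturday.

Saturday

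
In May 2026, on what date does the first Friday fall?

May 1, 2026

May 1, 2026 is a Friday.
The first Friday is therefore May 1 (same day).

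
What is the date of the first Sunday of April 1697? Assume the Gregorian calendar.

April 1, 1697 is a Monday.
The first Sunday is therefore April 7 (6 days later).

April 7, 1697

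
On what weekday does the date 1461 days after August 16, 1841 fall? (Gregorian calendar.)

First find the weekday of Aug 16, 1841. Doomsday rule: the anchor day for the 1800s is Friday. For year 41: 41÷12 = 3 r 5, and 5÷4 = 1, so 3+5+1 = 9.
Friday + 9 ≡ Sunday — that's 1841's doomsday.
In August the doomsday date is Aug 8.
Aug 16 is 8 days after Aug 8; 8 mod 7 = 1, so Sunday + 1 = Monday.
1461 mod 7 = 5, so 1461 days after a Monday is Monday + 5 = Saturday.

Saturday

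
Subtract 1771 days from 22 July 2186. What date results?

−365 (one year) → Jul 22, 2185 (1406 left).
−365 (one year) → Jul 22, 2184 (1041 left).
−366 (one year; includes Feb 29, 2184) → Jul 22, 2183 (675 left).
−365 (one year) → Jul 22, 2182 (310 left).
−22 → Jun 30, 2182 (end of Jun, 30 days; 288 left).
−30 → May 31, 2182 (end of May, 31 days; 258 left).
−31 → Apr 30, 2182 (end of Apr, 30 days; 227 left).
−30 → Mar 31, 2182 (end of Mar, 31 days; 197 left).
−31 → Feb 28, 2182 (end of Feb, 28 days; 166 left).
−28 → Jan 31, 2182 (end of Jan, 31 days; 138 left).
−31 → Dec 31, 2181 (end of Dec, 31 days; 107 left).
−31 → Nov 30, 2181 (end of Nov, 30 days; 76 left).
−30 → Oct 31, 2181 (end of Oct, 31 days; 46 left).
−31 → Sep 30, 2181 (end of Sep, 30 days; 15 left).
−15 → Sep 15, 2181.

September 15, 2181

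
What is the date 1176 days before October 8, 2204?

−366 (one year; includes Feb 29, 2204) → Oct 8, 2203 (810 left).
−365 (one year) → Oct 8, 2202 (445 left).
−365 (one year) → Oct 8, 2201 (80 left).
−8 → Sep 30, 2201 (end of Sep, 30 days; 72 left).
−30 → Aug 31, 2201 (end of Aug, 31 days; 42 left).
−31 → Jul 31, 2201 (end of Jul, 31 days; 11 left).
−11 → Jul 20, 2201.

July 20, 2201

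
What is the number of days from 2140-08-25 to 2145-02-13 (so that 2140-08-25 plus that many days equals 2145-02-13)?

Aug 25, 2140 → Aug 25, 2141: 365 days.
Aug 25, 2141 → Aug 25, 2142: 365 days.
Aug 25, 2142 → Aug 25, 2143: 365 days.
Aug 25, 2143 → Aug 25, 2144: 366 days (Feb 29, 2144 is in that span).
Aug 25, 2144 → Sep 25, 2144: 31 days (August has 31).
Sep 25, 2144 → Oct 25, 2144: 30 days (September has 30).
Oct 25, 2144 → Nov 25, 2144: 31 days (October has 31).
Nov 25, 2144 → Dec 25, 2144: 30 days (November has 30).
Dec 25, 2144 → Jan 25, 2145: 31 days (December has 31).
Jan 25, 2145 → Feb 13, 2145: 19 days.
Total: 1633 days.

1633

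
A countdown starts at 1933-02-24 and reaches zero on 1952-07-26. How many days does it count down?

Feb 24, 1933 → Feb 24, 1934: 365 days.
Feb 24, 1934 → Feb 24, 1935: 365 days.
Feb 24, 1935 → Feb 24, 1936: 365 days.
Feb 24, 1936 → Feb 24, 1937: 366 days (Feb 29, 1936 is in that span).
Feb 24, 1937 → Feb 24, 1938: 365 days.
Feb 24, 1938 → Feb 24, 1939: 365 days.
Feb 24, 1939 → Feb 24, 1940: 365 days.
Feb 24, 1940 → Feb 24, 1941: 366 days (Feb 29, 1940 is in that span).
Feb 24, 1941 → Feb 24, 1942: 365 days.
Feb 24, 1942 → Feb 24, 1943: 365 days.
Feb 24, 1943 → Feb 24, 1944: 365 days.
Feb 24, 1944 → Feb 24, 1945: 366 days (Feb 29, 1944 is in that span).
Feb 24, 1945 → Feb 24, 1946: 365 days.
Feb 24, 1946 → Feb 24, 1947: 365 days.
Feb 24, 1947 → Feb 24, 1948: 365 days.
Feb 24, 1948 → Feb 24, 1949: 366 days (Feb 29, 1948 is in that span).
Feb 24, 1949 → Feb 24, 1950: 365 days.
Feb 24, 1950 → Feb 24, 1951: 365 days.
Feb 24, 1951 → Feb 24, 1952: 365 days.
Feb 24, 1952 → Mar 24, 1952: 29 days (February has 29).
Mar 24, 1952 → Apr 24, 1952: 31 days (March has 31).
Apr 24, 1952 → May 24, 1952: 30 days (April has 30).
May 24, 1952 → Jun 24, 1952: 31 days (May has 31).
Jun 24, 1952 → Jul 24, 1952: 30 days (June has 30).
Jul 24, 1952 → Jul 26, 1952: 2 days.
Total: 7092 days.

7092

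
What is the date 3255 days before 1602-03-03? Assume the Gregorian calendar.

April 4, 1593

−365 (one year) → Mar 3, 1601 (2890 left).
−365 (one year) → Mar 3, 1600 (2525 left).
−366 (one year; includes Feb 29, 1600) → Mar 3, 1599 (2159 left).
−365 (one year) → Mar 3, 1598 (1794 left).
−365 (one year) → Mar 3, 1597 (1429 left).
−365 (one year) → Mar 3, 1596 (1064 left).
−366 (one year; includes Feb 29, 1596) → Mar 3, 1595 (698 left).
−365 (one year) → Mar 3, 1594 (333 left).
−3 → Feb 28, 1594 (end of Feb, 28 days; 330 left).
−28 → Jan 31, 1594 (end of Jan, 31 days; 302 left).
−31 → Dec 31, 1593 (end of Dec, 31 days; 271 left).
−31 → Nov 30, 1593 (end of Nov, 30 days; 240 left).
−30 → Oct 31, 1593 (end of Oct, 31 days; 210 left).
−31 → Sep 30, 1593 (end of Sep, 30 days; 179 left).
−30 → Aug 31, 1593 (end of Aug, 31 days; 149 left).
−31 → Jul 31, 1593 (end of Jul, 31 days; 118 left).
−31 → Jun 30, 1593 (end of Jun, 30 days; 87 left).
−30 → May 31, 1593 (end of May, 31 days; 57 left).
−31 → Apr 30, 1593 (end of Apr, 30 days; 26 left).
−26 → Apr 4, 1593.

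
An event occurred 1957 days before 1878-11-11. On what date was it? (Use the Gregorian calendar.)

July 3, 1873

−365 (one year) → Nov 11, 1877 (1592 left).
−365 (one year) → Nov 11, 1876 (1227 left).
−366 (one year; includes Feb 29, 1876) → Nov 11, 1875 (861 left).
−365 (one year) → Nov 11, 1874 (496 left).
−365 (one year) → Nov 11, 1873 (131 left).
−11 → Oct 31, 1873 (end of Oct, 31 days; 120 left).
−31 → Sep 30, 1873 (end of Sep, 30 days; 89 left).
−30 → Aug 31, 1873 (end of Aug, 31 days; 59 left).
−31 → Jul 31, 1873 (end of Jul, 31 days; 28 left).
−28 → Jul 3, 1873.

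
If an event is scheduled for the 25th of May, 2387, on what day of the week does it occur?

Monday

Doomsday rule: the anchor day for the 2300s is Wednesday. For year 87: 87÷12 = 7 r 3, and 3÷4 = 0, so 7+3+0 = 10.
Wednesday + 10 ≡ Saturday — that's 2387's doomsday.
In May the doomsday date is May 9.
May 25 is 16 days after May 9; 16 mod 7 = 2, so Saturday + 2 = Monday.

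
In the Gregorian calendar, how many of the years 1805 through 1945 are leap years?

34

Multiples of 4 in [1805,1945]: 35.
Of those, multiples of 100: 1 (not leap unless ÷400).
Multiples of 400: 0.
Leap years = 35 − 1 + 0 = 34.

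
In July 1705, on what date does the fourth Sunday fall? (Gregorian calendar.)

July 1, 1705 is a Wednesday.
The first Sunday is therefore July 5 (4 days later).
The fourth Sunday is 5 + 3×7 = July 26.

July 26, 1705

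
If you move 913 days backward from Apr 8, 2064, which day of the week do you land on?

First find the weekday of Apr 8, 2064. Doomsday rule: the anchor day for the 2000s is Tuesday. For year 64: 64÷12 = 5 r 4, and 4÷4 = 1, so 5+4+1 = 10.
Tuesday + 10 ≡ Friday — that's 2064's doomsday.
In April the doomsday date is Apr 4.
Apr 8 is 4 days after Apr 4; 4 mod 7 = 4, so Friday + 4 = Tuesday.
913 mod 7 = 3, so 913 days before a Tuesday is Tuesday − 3 = Saturday.

Saturday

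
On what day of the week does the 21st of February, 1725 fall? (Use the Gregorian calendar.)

Wednesday

Doomsday rule: the anchor day for the 1700s is Sunday. For year 25: 25÷12 = 2 r 1, and 1÷4 = 0, so 2+1+0 = 3.
Sunday + 3 ≡ Wednesday — that's 1725's doomsday.
In February the doomsday date is Feb 28 (1725 is not a leap year).
Feb 21 is 7 days before Feb 28; 7 mod 7 = 0, so Wednesday − 0 = Wednesday.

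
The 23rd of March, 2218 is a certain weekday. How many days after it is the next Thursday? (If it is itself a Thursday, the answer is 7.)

3

Mar 23, 2218 is a Monday.
From Monday to the next Thursday is 3 days.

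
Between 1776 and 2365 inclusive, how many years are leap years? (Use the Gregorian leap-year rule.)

Multiples of 4 in [1776,2365]: 148.
Of those, multiples of 100: 6 (not leap unless ÷400).
Multiples of 400: 1.
Leap years = 148 − 6 + 1 = 143.

143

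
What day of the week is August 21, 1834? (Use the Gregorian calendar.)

Thursday

January 1, 1834 is a Wednesday.
Jan 1, 1834 → Feb 1, 1834: 31 days (January has 31).
Feb 1, 1834 → Mar 1, 1834: 28 days (February has 28).
Mar 1, 1834 → Apr 1, 1834: 31 days (March has 31).
Apr 1, 1834 → May 1, 1834: 30 days (April has 30).
May 1, 1834 → Jun 1, 1834: 31 days (May has 31).
Jun 1, 1834 → Jul 1, 1834: 30 days (June has 30).
Jul 1, 1834 → Aug 1, 1834: 31 days (July has 31).
Aug 1, 1834 → Aug 21, 1834: 20 days.
Total: 232 days.
232 mod 7 = 1, so Wednesday + 1 = Thursday.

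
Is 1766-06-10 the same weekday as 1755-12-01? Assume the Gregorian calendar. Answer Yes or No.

From Dec 1, 1755 to Jun 10, 1766 is 3844 days.
3844 mod 7 = 1, so they are different weekdays.
(Dec 1, 1755 is a Monday; Jun 10, 1766 is a Tuesday.)

No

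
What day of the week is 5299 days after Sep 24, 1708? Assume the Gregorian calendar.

First find the weekday of Sep 24, 1708. Doomsday rule: the anchor day for the 1700s is Sunday. For year 08: 8÷12 = 0 r 8, and 8÷4 = 2, so 0+8+2 = 10.
Sunday + 10 ≡ Wednesday — that's 1708's doomsday.
In September the doomsday date is Sep 5.
Sep 24 is 19 days after Sep 5; 19 mod 7 = 5, so Wednesday + 5 = Monday.
5299 mod 7 = 0, so 5299 days after a Monday is Monday + 0 = Monday.

Monday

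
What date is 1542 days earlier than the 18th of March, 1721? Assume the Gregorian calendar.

−365 (one year) → Mar 18, 1720 (1177 left).
−366 (one year; includes Feb 29, 1720) → Mar 18, 1719 (811 left).
−365 (one year) → Mar 18, 1718 (446 left).
−365 (one year) → Mar 18, 1717 (81 left).
−18 → Feb 28, 1717 (end of Feb, 28 days; 63 left).
−28 → Jan 31, 1717 (end of Jan, 31 days; 35 left).
−31 → Dec 31, 1716 (end of Dec, 31 days; 4 left).
−4 → Dec 27, 1716.

December 27, 1716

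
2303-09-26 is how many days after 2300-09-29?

1092

Sep 29, 2300 → Sep 29, 2301: 365 days.
Sep 29, 2301 → Sep 29, 2302: 365 days.
Sep 29, 2302 → Oct 29, 2302: 30 days (September has 30).
Oct 29, 2302 → Nov 29, 2302: 31 days (October has 31).
Nov 29, 2302 → Dec 29, 2302: 30 days (November has 30).
Dec 29, 2302 → Jan 29, 2303: 31 days (December has 31).
Jan 29, 2303 → Feb 28, 2303: 30 days (January has 31).
Feb 28, 2303 → Mar 28, 2303: 28 days (February has 28).
Mar 28, 2303 → Apr 28, 2303: 31 days (March has 31).
Apr 28, 2303 → May 28, 2303: 30 days (April has 30).
May 28, 2303 → Jun 28, 2303: 31 days (May has 31).
Jun 28, 2303 → Jul 28, 2303: 30 days (June has 30).
Jul 28, 2303 → Aug 28, 2303: 31 days (July has 31).
Aug 28, 2303 → Sep 26, 2303: 29 days.
Total: 1092 days.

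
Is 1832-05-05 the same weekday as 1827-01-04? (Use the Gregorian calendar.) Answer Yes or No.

From Jan 4, 1827 to May 5, 1832 is 1948 days.
1948 mod 7 = 2, so they are different weekdays.
(Jan 4, 1827 is a Thursday; May 5, 1832 is a Saturday.)

No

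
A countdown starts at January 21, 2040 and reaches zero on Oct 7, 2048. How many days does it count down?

Jan 21, 2040 → Jan 21, 2041: 366 days (Feb 29, 2040 is in that span).
Jan 21, 2041 → Jan 21, 2042: 365 days.
Jan 21, 2042 → Jan 21, 2043: 365 days.
Jan 21, 2043 → Jan 21, 2044: 365 days.
Jan 21, 2044 → Jan 21, 2045: 366 days (Feb 29, 2044 is in that span).
Jan 21, 2045 → Jan 21, 2046: 365 days.
Jan 21, 2046 → Jan 21, 2047: 365 days.
Jan 21, 2047 → Jan 21, 2048: 365 days.
Jan 21, 2048 → Feb 21, 2048: 31 days (January has 31).
Feb 21, 2048 → Mar 21, 2048: 29 days (February has 29).
Mar 21, 2048 → Apr 21, 2048: 31 days (March has 31).
Apr 21, 2048 → May 21, 2048: 30 days (April has 30).
May 21, 2048 → Jun 21, 2048: 31 days (May has 31).
Jun 21, 2048 → Jul 21, 2048: 30 days (June has 30).
Jul 21, 2048 → Aug 21, 2048: 31 days (July has 31).
Aug 21, 2048 → Sep 21, 2048: 31 days (August has 31).
Sep 21, 2048 → Oct 7, 2048: 16 days.
Total: 3182 days.

3182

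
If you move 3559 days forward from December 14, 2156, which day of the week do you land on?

Friday

First find the weekday of Dec 14, 2156. Doomsday rule: the anchor day for the 2100s is Sunday. For year 56: 56÷12 = 4 r 8, and 8÷4 = 2, so 4+8+2 = 14.
Sunday + 14 ≡ Sunday — that's 2156's doomsday.
In December the doomsday date is Dec 12.
Dec 14 is 2 days after Dec 12; 2 mod 7 = 2, so Sunday + 2 = Tuesday.
3559 mod 7 = 3, so 3559 days after a Tuesday is Tuesday + 3 = Friday.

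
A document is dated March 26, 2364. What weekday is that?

Doomsday rule: the anchor day for the 2300s is Wednesday. For year 64: 64÷12 = 5 r 4, and 4÷4 = 1, so 5+4+1 = 10.
Wednesday + 10 ≡ Saturday — that's 2364's doomsday.
In March the doomsday date is Mar 14.
Mar 26 is 12 days after Mar 14; 12 mod 7 = 5, so Saturday + 5 = Thursday.

Thursday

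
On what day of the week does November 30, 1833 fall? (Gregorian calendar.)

Doomsday rule: the anchor day for the 1800s is Friday. For year 33: 33÷12 = 2 r 9, and 9÷4 = 2, so 2+9+2 = 13.
Friday + 13 ≡ Thursday — that's 1833's doomsday.
In November the doomsday date is Nov 7.
Nov 30 is 23 days after Nov 7; 23 mod 7 = 2, so Thursday + 2 = Saturday.

Saturday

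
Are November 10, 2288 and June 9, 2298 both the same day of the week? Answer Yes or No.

From Nov 10, 2288 to Jun 9, 2298 is 3498 days.
3498 mod 7 = 5, so they are different weekdays.
(Nov 10, 2288 is a Saturday; Jun 9, 2298 is a Thursday.)

No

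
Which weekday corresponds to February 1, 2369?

Saturday

Doomsday rule: the anchor day for the 2300s is Wednesday. For year 69: 69÷12 = 5 r 9, and 9÷4 = 2, so 5+9+2 = 16.
Wednesday + 16 ≡ Friday — that's 2369's doomsday.
In February the doomsday date is Feb 28 (2369 is not a leap year).
Feb 1 is 27 days before Feb 28; 27 mod 7 = 6, so Friday − 6 = Saturday.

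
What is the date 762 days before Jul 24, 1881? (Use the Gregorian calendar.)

−365 (one year) → Jul 24, 1880 (397 left).
−24 → Jun 30, 1880 (end of Jun, 30 days; 373 left).
−30 → May 31, 1880 (end of May, 31 days; 343 left).
−31 → Apr 30, 1880 (end of Apr, 30 days; 312 left).
−30 → Mar 31, 1880 (end of Mar, 31 days; 282 left).
−31 → Feb 29, 1880 (end of Feb, 29 days; 251 left).
−29 → Jan 31, 1880 (end of Jan, 31 days; 222 left).
−31 → Dec 31, 1879 (end of Dec, 31 days; 191 left).
−31 → Nov 30, 1879 (end of Nov, 30 days; 160 left).
−30 → Oct 31, 1879 (end of Oct, 31 days; 130 left).
−31 → Sep 30, 1879 (end of Sep, 30 days; 99 left).
−30 → Aug 31, 1879 (end of Aug, 31 days; 69 left).
−31 → Jul 31, 1879 (end of Jul, 31 days; 38 left).
−31 → Jun 30, 1879 (end of Jun, 30 days; 7 left).
−7 → Jun 23, 1879.

June 23, 1879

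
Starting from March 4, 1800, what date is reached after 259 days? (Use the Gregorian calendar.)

Mar has 31 days: +28 → Apr 1, 1800 (231 left).
Apr has 30 days: +30 → May 1, 1800 (201 left).
May has 31 days: +31 → Jun 1, 1800 (170 left).
Jun has 30 days: +30 → Jul 1, 1800 (140 left).
Jul has 31 days: +31 → Aug 1, 1800 (109 left).
Aug has 31 days: +31 → Sep 1, 1800 (78 left).
Sep has 30 days: +30 → Oct 1, 1800 (48 left).
Oct has 31 days: +31 → Nov 1, 1800 (17 left).
+17 → Nov 18, 1800.

November 18, 1800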